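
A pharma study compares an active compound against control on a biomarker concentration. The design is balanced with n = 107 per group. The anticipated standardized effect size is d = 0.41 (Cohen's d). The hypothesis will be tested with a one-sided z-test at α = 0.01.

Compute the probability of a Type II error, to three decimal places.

β ≈ 0.251

Noncentrality parameter: δ = d·√(n/2) = 0.41 × √(107/2) = 2.9989
One-sided α = 0.01 → critical value z_{0.01} = 2.326.
Power = P(Z > 2.326 − δ) = Φ(0.673) = 0.7494.
Type II error: β = 1 − power = 1 − 0.7494 = 0.2506.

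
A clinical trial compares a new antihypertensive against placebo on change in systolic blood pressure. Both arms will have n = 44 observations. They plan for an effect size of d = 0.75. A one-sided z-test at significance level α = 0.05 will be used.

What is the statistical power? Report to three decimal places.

Noncentrality parameter: δ = d·√(n/2) = 0.75 × √(44/2) = 3.5178
One-sided α = 0.05 → critical value z_{0.05} = 1.645.
Power = P(Z > 1.645 − δ) = Φ(1.873) = 0.9695.

Power ≈ 0.969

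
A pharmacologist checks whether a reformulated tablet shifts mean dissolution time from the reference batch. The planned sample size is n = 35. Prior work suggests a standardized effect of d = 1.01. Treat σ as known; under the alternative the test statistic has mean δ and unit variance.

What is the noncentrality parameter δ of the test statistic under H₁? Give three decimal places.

The noncentrality parameter scales effect size by the design's sample-size factor: δ = d·√n = 1.01 × √35 = 5.9752

δ ≈ 5.975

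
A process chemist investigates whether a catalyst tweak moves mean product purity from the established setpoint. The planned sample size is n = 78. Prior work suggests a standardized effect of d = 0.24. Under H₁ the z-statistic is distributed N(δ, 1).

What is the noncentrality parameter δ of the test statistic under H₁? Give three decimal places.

δ = d·√n = 0.24 × √78 = 2.1196

δ ≈ 2.120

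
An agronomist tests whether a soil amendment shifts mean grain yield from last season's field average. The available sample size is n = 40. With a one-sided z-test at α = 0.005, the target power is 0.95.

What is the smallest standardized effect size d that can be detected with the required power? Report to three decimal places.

d ≈ 0.667

Required noncentrality: δ = z_{0.005} + z_{0.05} = 2.576 + 1.645 = 4.221.
δ = d·√n ⇒ d = δ/√n = 4.221/√40 = 0.6673.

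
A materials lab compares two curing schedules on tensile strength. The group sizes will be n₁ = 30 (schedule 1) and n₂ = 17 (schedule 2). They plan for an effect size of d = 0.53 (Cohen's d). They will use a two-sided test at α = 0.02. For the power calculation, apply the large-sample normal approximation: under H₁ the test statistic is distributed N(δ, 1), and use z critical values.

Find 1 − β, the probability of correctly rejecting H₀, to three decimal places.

Power ≈ 0.281

Noncentrality parameter: δ = d / √(1/n₁ + 1/n₂) = 0.53 / √(1/30 + 1/17) = 1.7459
Two-sided α = 0.02 → critical value z_{0.01} = 2.326.
Power = Φ(δ − 2.326) + Φ(−δ − 2.326) = Φ(-0.580) + Φ(-4.072) = 0.2808 + 0.0000 = 0.2808.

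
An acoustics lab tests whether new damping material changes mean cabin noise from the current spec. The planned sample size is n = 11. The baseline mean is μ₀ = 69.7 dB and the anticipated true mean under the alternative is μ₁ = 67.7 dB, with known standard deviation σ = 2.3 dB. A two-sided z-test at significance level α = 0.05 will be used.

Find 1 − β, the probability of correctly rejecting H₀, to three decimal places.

Power ≈ 0.822

Standardized effect: d = |μ₁ − μ₀| / σ = |67.7 − 69.7| / 2.3 = 0.8696
Noncentrality parameter: λ = d·√n = 0.8696 × √11 = 2.8840
Two-sided α = 0.05 → critical value z_{0.025} = 1.960.
Power = Φ(λ − 1.960) + Φ(−λ − 1.960) = Φ(0.924) + Φ(-4.844) = 0.8223 + 0.0000 = 0.8223.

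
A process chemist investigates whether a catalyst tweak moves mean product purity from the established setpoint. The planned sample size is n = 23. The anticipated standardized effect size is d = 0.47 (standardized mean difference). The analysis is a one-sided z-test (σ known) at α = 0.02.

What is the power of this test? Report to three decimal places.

Noncentrality parameter: δ = d·√n = 0.47 × √23 = 2.2540
One-sided α = 0.02 → critical value z_{0.02} = 2.054.
Power = P(Z > 2.054 − δ) = Φ(0.200) = 0.5794.

Power ≈ 0.579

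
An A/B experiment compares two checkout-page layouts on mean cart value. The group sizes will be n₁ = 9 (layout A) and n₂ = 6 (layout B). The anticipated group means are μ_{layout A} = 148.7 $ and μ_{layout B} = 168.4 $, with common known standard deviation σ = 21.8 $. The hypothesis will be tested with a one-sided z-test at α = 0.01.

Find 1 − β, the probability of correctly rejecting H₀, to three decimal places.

Standardized effect: d = |μ_{layout A} − μ_{layout B}| / σ = |148.7 − 168.4| / 21.8 = 0.9037
Noncentrality parameter: δ = d / √(1/n₁ + 1/n₂) = 0.9037 / √(1/9 + 1/6) = 1.7146
One-sided α = 0.01 → critical value z_{0.01} = 2.326.
Power = Φ(δ − 2.326) = Φ(-0.612) = 0.2703.

Power ≈ 0.270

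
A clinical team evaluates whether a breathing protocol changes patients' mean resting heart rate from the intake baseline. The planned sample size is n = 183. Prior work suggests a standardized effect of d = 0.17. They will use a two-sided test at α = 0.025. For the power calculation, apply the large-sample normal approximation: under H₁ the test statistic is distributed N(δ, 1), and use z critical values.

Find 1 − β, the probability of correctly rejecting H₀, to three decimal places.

Power ≈ 0.523

Noncentrality parameter: δ = d·√n = 0.17 × √183 = 2.2997
Two-sided α = 0.025 → critical value z_{0.0125} = 2.241.
Power = Φ(δ − 2.241) + Φ(−δ − 2.241) = Φ(0.058) + Φ(-4.541) = 0.5233 + 0.0000 = 0.5233.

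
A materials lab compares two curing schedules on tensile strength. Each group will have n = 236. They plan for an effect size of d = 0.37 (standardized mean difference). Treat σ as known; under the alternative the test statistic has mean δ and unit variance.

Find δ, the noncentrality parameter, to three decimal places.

δ ≈ 4.019

The noncentrality parameter scales effect size by the design's sample-size factor: δ = d·√(n/2) = 0.37 × √(236/2) = 4.0192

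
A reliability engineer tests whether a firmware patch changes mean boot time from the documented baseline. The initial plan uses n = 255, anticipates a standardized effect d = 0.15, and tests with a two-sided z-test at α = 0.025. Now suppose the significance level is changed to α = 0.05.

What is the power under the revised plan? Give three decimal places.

Power ≈ 0.668

δ = d·√n = 0.15 × √255 = 2.3953 (unchanged). New critical value: z_{0.025} = 1.960.
Revised power = Φ(δ − 1.960) + Φ(−δ − 1.960) = Φ(0.435) + Φ(-4.355) = 0.6683 + 0.0000 = 0.6684.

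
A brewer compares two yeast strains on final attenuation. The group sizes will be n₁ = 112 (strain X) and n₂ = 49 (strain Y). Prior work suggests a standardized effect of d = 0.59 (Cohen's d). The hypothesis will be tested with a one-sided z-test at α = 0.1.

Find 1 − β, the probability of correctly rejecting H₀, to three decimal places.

Power ≈ 0.985

Noncentrality parameter: δ = d / √(1/n₁ + 1/n₂) = 0.59 / √(1/112 + 1/49) = 3.4447
One-sided α = 0.1 → critical value z_{0.1} = 1.282.
Power = Φ(δ − 1.282) = Φ(2.163) = 0.9847.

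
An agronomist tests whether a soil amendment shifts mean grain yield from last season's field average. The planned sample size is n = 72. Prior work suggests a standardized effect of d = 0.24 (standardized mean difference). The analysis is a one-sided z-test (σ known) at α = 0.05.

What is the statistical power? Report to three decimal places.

Noncentrality parameter: λ = d·√n = 0.24 × √72 = 2.0365
Critical value for a one-sided test at α = 0.05: z_α = 1.645.
Power = Φ(λ − 1.645) = Φ(0.392) = 0.6523.

Power ≈ 0.652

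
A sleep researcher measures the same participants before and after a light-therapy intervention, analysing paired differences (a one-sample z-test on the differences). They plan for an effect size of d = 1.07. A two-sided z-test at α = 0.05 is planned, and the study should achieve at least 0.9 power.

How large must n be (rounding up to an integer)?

n = 10

For power 0.9 need Φ(δ − z_{0.025}) = 0.9, so δ = z_{0.025} + z_{0.10} = 1.960 + 1.282 = 3.242.
(Ignoring the negligible lower-tail rejection probability gives the usual closed-form inversion.)
δ = d·√n ⇒ n = (δ/d)² = (3.242 / 1.07)² = 9.18.
Round up to the next whole unit.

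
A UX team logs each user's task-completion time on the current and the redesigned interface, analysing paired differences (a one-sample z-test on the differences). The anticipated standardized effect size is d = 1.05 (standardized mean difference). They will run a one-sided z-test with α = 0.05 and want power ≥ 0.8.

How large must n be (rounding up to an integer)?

For power 0.8 need Φ(δ − z_{0.05}) = 0.8, so δ = z_{0.05} + z_{0.20} = 1.645 + 0.842 = 2.486.
δ = d·√n ⇒ n = (δ/d)² = (2.486 / 1.05)² = 5.61.
Rounding up, n = 6.

n = 6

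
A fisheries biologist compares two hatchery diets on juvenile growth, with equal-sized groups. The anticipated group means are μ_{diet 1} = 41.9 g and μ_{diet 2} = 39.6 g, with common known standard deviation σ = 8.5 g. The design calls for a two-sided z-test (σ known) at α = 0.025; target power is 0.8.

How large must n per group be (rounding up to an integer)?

Standardized effect: d = |μ_{diet 1} − μ_{diet 2}| / σ = |41.9 − 39.6| / 8.5 = 0.2706
Set Φ(δ − 2.241) = 0.8; then δ − 2.241 = Φ⁻¹(0.8) = 0.842, giving δ = 3.083.
(Ignoring the negligible lower-tail rejection probability gives the usual closed-form inversion.)
δ = d·√(n/2) ⇒ n = 2(δ/d)² = 2 × (3.083 / 0.2706)² = 259.64.
Round up to the next whole unit.

n = 260 per group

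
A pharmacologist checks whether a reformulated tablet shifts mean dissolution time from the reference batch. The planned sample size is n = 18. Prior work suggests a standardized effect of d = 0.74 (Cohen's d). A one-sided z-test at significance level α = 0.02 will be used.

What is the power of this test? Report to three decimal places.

Noncentrality parameter: δ = d·√n = 0.74 × √18 = 3.1396
One-sided α = 0.02 → critical value z_{0.02} = 2.054.
Power = Φ(δ − 2.054) = Φ(1.086) = 0.8612.

Power ≈ 0.861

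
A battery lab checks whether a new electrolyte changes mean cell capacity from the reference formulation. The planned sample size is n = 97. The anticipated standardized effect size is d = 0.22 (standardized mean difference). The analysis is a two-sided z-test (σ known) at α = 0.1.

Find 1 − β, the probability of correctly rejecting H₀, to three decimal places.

Noncentrality parameter: δ = d·√n = 0.22 × √97 = 2.1667
Two-sided α = 0.1 → critical value z_{0.05} = 1.645.
Power = Φ(δ − 1.645) + Φ(−δ − 1.645) = Φ(0.522) + Φ(-3.812) = 0.6991 + 0.0001 = 0.6992.

Power ≈ 0.699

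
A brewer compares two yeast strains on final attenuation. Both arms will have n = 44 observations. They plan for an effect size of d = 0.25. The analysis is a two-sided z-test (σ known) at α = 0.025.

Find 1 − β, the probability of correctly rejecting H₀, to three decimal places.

Power ≈ 0.143

Noncentrality parameter: δ = d·√(n/2) = 0.25 × √(44/2) = 1.1726
Critical value for a two-sided test at α = 0.025: z_{α/2} = 2.241.
Power = Φ(δ − 2.241) + Φ(−δ − 2.241) = Φ(-1.069) + Φ(-3.414) = 0.1426 + 0.0003 = 0.1429.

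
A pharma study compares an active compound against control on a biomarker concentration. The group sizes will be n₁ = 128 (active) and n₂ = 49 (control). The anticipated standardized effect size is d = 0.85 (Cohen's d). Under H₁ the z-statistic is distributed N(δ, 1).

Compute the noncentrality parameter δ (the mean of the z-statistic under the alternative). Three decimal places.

δ = d / √(1/n₁ + 1/n₂) = 0.85 / √(1/128 + 1/49) = 5.0598

δ ≈ 5.060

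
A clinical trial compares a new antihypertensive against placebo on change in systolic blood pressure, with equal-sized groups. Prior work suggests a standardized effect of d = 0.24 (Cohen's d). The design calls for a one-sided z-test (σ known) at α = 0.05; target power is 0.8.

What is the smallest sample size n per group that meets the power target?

Set Φ(δ − 1.645) = 0.8; then δ − 1.645 = Φ⁻¹(0.8) = 0.842, giving δ = 2.486.
δ = d·√(n/2) ⇒ n = 2(δ/d)² = 2 × (2.486 / 0.24)² = 214.67.
Round up to the next whole unit.

n = 215 per group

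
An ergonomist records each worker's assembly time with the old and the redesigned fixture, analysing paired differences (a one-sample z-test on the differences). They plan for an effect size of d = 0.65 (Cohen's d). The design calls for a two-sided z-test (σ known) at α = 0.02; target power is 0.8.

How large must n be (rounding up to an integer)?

For power 0.8 need Φ(δ − z_{0.01}) = 0.8, so δ = z_{0.01} + z_{0.20} = 2.326 + 0.842 = 3.168.
(For δ > 0 the lower-tail rejection region contributes negligibly to power, so the one-term inversion is standard.)
δ = d·√n ⇒ n = (δ/d)² = (3.168 / 0.65)² = 23.75.
Rounding up, n = 24.

n = 24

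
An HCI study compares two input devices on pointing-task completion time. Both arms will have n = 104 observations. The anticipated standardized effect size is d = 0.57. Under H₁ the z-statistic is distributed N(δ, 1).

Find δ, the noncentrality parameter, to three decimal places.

δ = d·√(n/2) = 0.57 × √(104/2) = 4.1103

δ ≈ 4.110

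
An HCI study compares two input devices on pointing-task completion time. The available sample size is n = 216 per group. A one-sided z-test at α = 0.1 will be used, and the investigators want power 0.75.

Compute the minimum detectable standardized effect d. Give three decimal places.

Required noncentrality: δ = z_{0.1} + z_{0.25} = 1.282 + 0.674 = 1.956.
δ = d·√(n/2) ⇒ d = δ/√(n/2) = 1.956/√(216/2) = 0.1882.

d ≈ 0.188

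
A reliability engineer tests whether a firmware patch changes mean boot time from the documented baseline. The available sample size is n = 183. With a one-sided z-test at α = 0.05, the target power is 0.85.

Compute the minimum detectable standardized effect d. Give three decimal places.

Need Φ(δ − 1.645) = 0.85, so δ = 1.645 + 1.036 = 2.681.
δ = d·√n ⇒ d = δ/√n = 2.681/√183 = 0.1982.

d ≈ 0.198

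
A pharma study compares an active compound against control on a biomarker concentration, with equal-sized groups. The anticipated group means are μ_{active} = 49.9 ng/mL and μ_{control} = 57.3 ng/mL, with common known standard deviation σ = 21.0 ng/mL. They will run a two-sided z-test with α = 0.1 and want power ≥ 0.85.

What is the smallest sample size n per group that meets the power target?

n = 116 per group

Standardized effect: d = |μ_{active} − μ_{control}| / σ = |49.9 − 57.3| / 21.0 = 0.3524
For power 0.85 need Φ(δ − z_{0.05}) = 0.85, so δ = z_{0.05} + z_{0.15} = 1.645 + 1.036 = 2.681.
(Ignoring the negligible lower-tail rejection probability gives the usual closed-form inversion.)
δ = d·√(n/2) ⇒ n = 2(δ/d)² = 2 × (2.681 / 0.3524)² = 115.80.
Rounding up, n = 116 per group.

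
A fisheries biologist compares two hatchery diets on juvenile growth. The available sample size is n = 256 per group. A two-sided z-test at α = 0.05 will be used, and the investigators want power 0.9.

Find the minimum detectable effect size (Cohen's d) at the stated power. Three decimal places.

d ≈ 0.287

Need Φ(δ − 1.960) = 0.9, so δ = 1.960 + 1.282 = 3.242.
(Lower-tail contribution to power is negligible for δ > 0.)
δ = d·√(n/2) ⇒ d = δ/√(n/2) = 3.242/√(256/2) = 0.2865.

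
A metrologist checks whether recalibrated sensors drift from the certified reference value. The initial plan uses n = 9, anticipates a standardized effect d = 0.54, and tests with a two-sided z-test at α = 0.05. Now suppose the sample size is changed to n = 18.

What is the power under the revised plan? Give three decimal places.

With n = 18: δ = d·√n = 0.54 × √18 = 2.2910. Critical value z_{0.025} = 1.960.
Revised power = Φ(δ − 1.960) + Φ(−δ − 1.960) = Φ(0.331) + Φ(-4.251) = 0.6297 + 0.0000 = 0.6297.

Power ≈ 0.630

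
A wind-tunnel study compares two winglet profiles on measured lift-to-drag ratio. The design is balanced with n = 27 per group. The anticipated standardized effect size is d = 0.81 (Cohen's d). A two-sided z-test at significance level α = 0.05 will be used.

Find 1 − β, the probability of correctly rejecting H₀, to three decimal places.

Power ≈ 0.845

Noncentrality parameter: δ = d·√(n/2) = 0.81 × √(27/2) = 2.9761
Two-sided α = 0.05 → critical value z_{0.025} = 1.960.
Power = Φ(δ − 1.960) + Φ(−δ − 1.960) = Φ(1.016) + Φ(-4.936) = 0.8452 + 0.0000 = 0.8452.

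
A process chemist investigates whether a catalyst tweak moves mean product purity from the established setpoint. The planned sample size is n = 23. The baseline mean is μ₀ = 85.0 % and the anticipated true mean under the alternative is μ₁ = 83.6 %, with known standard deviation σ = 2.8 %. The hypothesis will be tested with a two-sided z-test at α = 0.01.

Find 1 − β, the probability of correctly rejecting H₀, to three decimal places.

Power ≈ 0.429

Standardized effect: d = |μ₁ − μ₀| / σ = |83.6 − 85.0| / 2.8 = 0.5000
Noncentrality parameter: δ = d·√n = 0.5000 × √23 = 2.3979
Two-sided α = 0.01 → critical value z_{0.005} = 2.576.
Power = Φ(δ − 2.576) + Φ(−δ − 2.576) = Φ(-0.178) + Φ(-4.974) = 0.4294 + 0.0000 = 0.4294.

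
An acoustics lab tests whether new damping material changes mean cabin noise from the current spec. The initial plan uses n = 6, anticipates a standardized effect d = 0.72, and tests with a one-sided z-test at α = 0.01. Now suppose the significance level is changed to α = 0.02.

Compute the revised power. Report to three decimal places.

δ = d·√n = 0.72 × √6 = 1.7636 (unchanged). New critical value: z_{0.02} = 2.054.
Revised power = P(Z > 2.054 − δ) = Φ(-0.290) = 0.3859.

Power ≈ 0.386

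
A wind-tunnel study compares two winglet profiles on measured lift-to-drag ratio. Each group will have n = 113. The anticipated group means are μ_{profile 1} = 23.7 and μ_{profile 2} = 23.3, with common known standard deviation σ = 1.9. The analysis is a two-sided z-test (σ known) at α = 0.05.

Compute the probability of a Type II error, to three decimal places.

β ≈ 0.647

Standardized effect: d = |μ_{profile 1} − μ_{profile 2}| / σ = |23.7 − 23.3| / 1.9 = 0.2105
Noncentrality parameter: δ = d·√(n/2) = 0.2105 × √(113/2) = 1.5825
Two-sided α = 0.05 → critical value z_{0.025} = 1.960.
Power = Φ(δ − 1.960) + Φ(−δ − 1.960) = Φ(-0.378) + Φ(-3.542) = 0.3529 + 0.0002 = 0.3531.
Type II error: β = 1 − power = 1 − 0.3531 = 0.6469.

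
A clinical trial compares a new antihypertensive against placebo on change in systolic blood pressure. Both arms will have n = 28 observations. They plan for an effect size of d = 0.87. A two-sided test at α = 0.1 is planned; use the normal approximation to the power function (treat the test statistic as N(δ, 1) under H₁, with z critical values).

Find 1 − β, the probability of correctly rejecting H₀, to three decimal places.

Power ≈ 0.946

Noncentrality parameter: δ = d·√(n/2) = 0.87 × √(28/2) = 3.2552
Critical value for a two-sided test at α = 0.1: z_{α/2} = 1.645.
Power = Φ(δ − 1.645) + Φ(−δ − 1.645) = Φ(1.610) + Φ(-4.900) = 0.9463 + 0.0000 = 0.9463.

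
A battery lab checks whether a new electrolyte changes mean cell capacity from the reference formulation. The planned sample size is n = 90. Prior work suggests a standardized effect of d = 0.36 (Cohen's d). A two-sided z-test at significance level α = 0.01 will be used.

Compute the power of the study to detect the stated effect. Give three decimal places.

Noncentrality parameter: δ = d·√n = 0.36 × √90 = 3.4153
Two-sided α = 0.01 → critical value z_{0.005} = 2.576.
Power = Φ(δ − 2.576) + Φ(−δ − 2.576) = Φ(0.839) + Φ(-5.991) = 0.7994 + 0.0000 = 0.7994.

Power ≈ 0.799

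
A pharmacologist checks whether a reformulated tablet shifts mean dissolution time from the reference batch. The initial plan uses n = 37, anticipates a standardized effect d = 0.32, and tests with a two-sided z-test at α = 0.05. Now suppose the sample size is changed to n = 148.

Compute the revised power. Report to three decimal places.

Power ≈ 0.973

With n = 148: δ = d·√n = 0.32 × √148 = 3.8930. Critical value z_{0.025} = 1.960.
Revised power = Φ(δ − 1.960) + Φ(−δ − 1.960) = Φ(1.933) + Φ(-5.853) = 0.9734 + 0.0000 = 0.9734.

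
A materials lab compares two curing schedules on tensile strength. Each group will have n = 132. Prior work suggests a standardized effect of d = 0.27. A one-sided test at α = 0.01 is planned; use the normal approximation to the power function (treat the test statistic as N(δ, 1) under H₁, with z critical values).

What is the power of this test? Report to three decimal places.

Power ≈ 0.447

Noncentrality parameter: δ = d·√(n/2) = 0.27 × √(132/2) = 2.1935
One-sided α = 0.01 → critical value z_{0.01} = 2.326.
Power = P(Z > 2.326 − δ) = Φ(-0.133) = 0.4472.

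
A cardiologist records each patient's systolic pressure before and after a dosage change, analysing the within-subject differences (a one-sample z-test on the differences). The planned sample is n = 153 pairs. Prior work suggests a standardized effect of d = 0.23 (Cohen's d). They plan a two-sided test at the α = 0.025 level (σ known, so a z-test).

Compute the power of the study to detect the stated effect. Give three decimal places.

Noncentrality parameter: δ = d·√n = 0.23 × √153 = 2.8449
Critical value for a two-sided test at α = 0.025: z_{α/2} = 2.241.
Power = Φ(δ − 2.241) + Φ(−δ − 2.241) = Φ(0.604) + Φ(-5.086) = 0.7269 + 0.0000 = 0.7269.

Power ≈ 0.727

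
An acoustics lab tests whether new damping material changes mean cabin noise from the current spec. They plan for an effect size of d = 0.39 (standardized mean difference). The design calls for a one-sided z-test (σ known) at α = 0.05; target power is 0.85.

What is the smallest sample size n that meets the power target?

n = 48

For power 0.85 need Φ(δ − z_{0.05}) = 0.85, so δ = z_{0.05} + z_{0.15} = 1.645 + 1.036 = 2.681.
δ = d·√n ⇒ n = (δ/d)² = (2.681 / 0.39)² = 47.27.
Rounding up, n = 48.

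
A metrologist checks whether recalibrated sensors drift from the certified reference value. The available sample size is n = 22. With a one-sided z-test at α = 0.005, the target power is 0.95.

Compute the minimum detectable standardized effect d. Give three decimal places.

d ≈ 0.900

Need Φ(δ − 2.576) = 0.95, so δ = 2.576 + 1.645 = 4.221.
δ = d·√n ⇒ d = δ/√n = 4.221/√22 = 0.8999.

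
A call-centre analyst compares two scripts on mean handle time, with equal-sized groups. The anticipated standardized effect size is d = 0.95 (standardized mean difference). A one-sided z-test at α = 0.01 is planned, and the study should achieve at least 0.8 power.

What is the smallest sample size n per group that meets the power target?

Set Φ(δ − 2.326) = 0.8; then δ − 2.326 = Φ⁻¹(0.8) = 0.842, giving δ = 3.168.
δ = d·√(n/2) ⇒ n = 2(δ/d)² = 2 × (3.168 / 0.95)² = 22.24.
Rounding up, n = 23 per group.

n = 23 per group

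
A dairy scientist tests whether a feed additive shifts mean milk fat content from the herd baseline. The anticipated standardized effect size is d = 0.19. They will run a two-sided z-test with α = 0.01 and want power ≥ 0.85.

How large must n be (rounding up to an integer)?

n = 362

For power 0.85 need Φ(δ − z_{0.005}) = 0.85, so δ = z_{0.005} + z_{0.15} = 2.576 + 1.036 = 3.612.
(The Φ(−δ − z_{α/2}) term is vanishingly small for δ > 0 and is dropped in the standard sample-size formula.)
δ = d·√n ⇒ n = (δ/d)² = (3.612 / 0.19)² = 361.45.
Rounding up, n = 362.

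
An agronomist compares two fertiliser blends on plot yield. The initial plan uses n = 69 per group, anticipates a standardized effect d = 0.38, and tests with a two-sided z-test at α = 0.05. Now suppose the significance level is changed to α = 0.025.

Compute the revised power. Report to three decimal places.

Power ≈ 0.496

δ = d·√(n/2) = 0.38 × √(69/2) = 2.2320 (unchanged). New critical value: z_{0.0125} = 2.241.
Revised power = Φ(δ − 2.241) + Φ(−δ − 2.241) = Φ(-0.009) + Φ(-4.473) = 0.4962 + 0.0000 = 0.4963.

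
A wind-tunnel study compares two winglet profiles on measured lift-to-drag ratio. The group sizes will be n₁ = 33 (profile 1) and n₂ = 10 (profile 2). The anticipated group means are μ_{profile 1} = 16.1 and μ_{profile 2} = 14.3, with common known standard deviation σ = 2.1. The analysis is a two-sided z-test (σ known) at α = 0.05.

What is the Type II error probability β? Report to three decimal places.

β ≈ 0.339

Standardized effect: d = |μ_{profile 1} − μ_{profile 2}| / σ = |16.1 − 14.3| / 2.1 = 0.8571
Noncentrality parameter: δ = d / √(1/n₁ + 1/n₂) = 0.8571 / √(1/33 + 1/10) = 2.3745
Two-sided α = 0.05 → critical value z_{0.025} = 1.960.
Power = Φ(δ − 1.960) + Φ(−δ − 1.960) = Φ(0.415) + Φ(-4.334) = 0.6608 + 0.0000 = 0.6608.
Type II error: β = 1 − power = 1 − 0.6608 = 0.3392.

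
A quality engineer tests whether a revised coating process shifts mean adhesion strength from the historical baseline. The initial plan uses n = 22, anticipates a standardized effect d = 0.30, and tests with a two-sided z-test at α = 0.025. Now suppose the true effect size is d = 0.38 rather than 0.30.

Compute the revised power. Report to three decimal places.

Power ≈ 0.323

With d = 0.38: δ = d·√n = 0.38 × √22 = 1.7824. Critical value z_{0.0125} = 2.241.
Revised power = Φ(δ − 2.241) + Φ(−δ − 2.241) = Φ(-0.459) + Φ(-4.024) = 0.3231 + 0.0000 = 0.3231.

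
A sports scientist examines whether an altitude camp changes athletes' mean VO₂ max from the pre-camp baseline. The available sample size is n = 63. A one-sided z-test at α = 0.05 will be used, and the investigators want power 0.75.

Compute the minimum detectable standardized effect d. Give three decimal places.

Need Φ(δ − 1.645) = 0.75, so δ = 1.645 + 0.674 = 2.319.
δ = d·√n ⇒ d = δ/√n = 2.319/√63 = 0.2922.

d ≈ 0.292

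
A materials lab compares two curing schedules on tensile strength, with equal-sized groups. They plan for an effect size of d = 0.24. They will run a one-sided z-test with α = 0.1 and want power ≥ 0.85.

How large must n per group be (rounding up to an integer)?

Set Φ(δ − 1.282) = 0.85; then δ − 1.282 = Φ⁻¹(0.85) = 1.036, giving δ = 2.318.
δ = d·√(n/2) ⇒ n = 2(δ/d)² = 2 × (2.318 / 0.24)² = 186.56.
Round up to the next whole unit.

n = 187 per group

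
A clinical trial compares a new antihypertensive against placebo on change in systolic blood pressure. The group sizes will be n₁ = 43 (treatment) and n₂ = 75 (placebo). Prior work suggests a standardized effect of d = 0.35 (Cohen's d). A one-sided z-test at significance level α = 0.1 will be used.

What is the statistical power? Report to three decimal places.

Noncentrality parameter: δ = d / √(1/n₁ + 1/n₂) = 0.35 / √(1/43 + 1/75) = 1.8298
Critical value for a one-sided test at α = 0.1: z_α = 1.282.
Power = Φ(δ − 1.282) = Φ(0.548) = 0.7082.

Power ≈ 0.708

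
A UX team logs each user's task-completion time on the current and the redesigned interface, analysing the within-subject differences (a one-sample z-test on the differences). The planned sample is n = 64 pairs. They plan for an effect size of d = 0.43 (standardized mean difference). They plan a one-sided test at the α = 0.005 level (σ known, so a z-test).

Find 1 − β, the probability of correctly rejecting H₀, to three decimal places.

Noncentrality parameter: δ = d·√n = 0.43 × √64 = 3.4400
Critical value for a one-sided test at α = 0.005: z_α = 2.576.
Power = Φ(δ − 2.576) = Φ(0.864) = 0.8063.

Power ≈ 0.806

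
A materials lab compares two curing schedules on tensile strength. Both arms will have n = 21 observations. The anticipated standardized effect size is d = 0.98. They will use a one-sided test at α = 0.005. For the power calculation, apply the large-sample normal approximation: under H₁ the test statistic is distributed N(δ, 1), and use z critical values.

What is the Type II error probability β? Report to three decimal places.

Noncentrality parameter: δ = d·√(n/2) = 0.98 × √(21/2) = 3.1756
Critical value for a one-sided test at α = 0.005: z_α = 2.576.
Power = Φ(δ − 2.576) = Φ(0.600) = 0.7257.
Type II error: β = 1 − power = 1 − 0.7257 = 0.2743.

β ≈ 0.274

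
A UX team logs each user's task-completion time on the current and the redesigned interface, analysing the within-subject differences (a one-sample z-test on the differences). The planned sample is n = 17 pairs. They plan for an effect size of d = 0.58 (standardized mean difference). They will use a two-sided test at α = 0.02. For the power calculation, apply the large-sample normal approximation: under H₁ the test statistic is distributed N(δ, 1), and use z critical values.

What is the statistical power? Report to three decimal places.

Power ≈ 0.526

Noncentrality parameter: δ = d·√n = 0.58 × √17 = 2.3914
Two-sided α = 0.02 → critical value z_{0.01} = 2.326.
Power = Φ(δ − 2.326) + Φ(−δ − 2.326) = Φ(0.065) + Φ(-4.718) = 0.5259 + 0.0000 = 0.5259.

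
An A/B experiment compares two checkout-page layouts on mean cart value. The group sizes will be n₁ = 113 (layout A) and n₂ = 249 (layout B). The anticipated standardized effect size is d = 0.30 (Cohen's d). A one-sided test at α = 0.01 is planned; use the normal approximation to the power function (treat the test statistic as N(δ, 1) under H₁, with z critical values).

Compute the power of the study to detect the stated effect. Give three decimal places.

Noncentrality parameter: λ = d / √(1/n₁ + 1/n₂) = 0.30 / √(1/113 + 1/249) = 2.6449
One-sided α = 0.01 → critical value z_{0.01} = 2.326.
Power = P(Z > 2.326 − λ) = Φ(0.319) = 0.6250.

Power ≈ 0.625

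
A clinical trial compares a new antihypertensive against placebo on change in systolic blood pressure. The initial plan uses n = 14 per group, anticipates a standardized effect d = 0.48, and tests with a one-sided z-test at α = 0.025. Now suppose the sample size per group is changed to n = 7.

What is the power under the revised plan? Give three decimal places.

Power ≈ 0.144

With n = 7 per group: δ = d·√(n/2) = 0.48 × √(7/2) = 0.8980. Critical value z_{0.025} = 1.960.
Revised power = P(Z > 1.960 − δ) = Φ(-1.062) = 0.1441.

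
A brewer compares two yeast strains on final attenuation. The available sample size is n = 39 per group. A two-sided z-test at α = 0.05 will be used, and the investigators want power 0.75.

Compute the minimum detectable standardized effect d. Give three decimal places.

Required noncentrality: δ = z_{0.025} + z_{0.25} = 1.960 + 0.674 = 2.634.
(Lower-tail contribution to power is negligible for δ > 0.)
δ = d·√(n/2) ⇒ d = δ/√(n/2) = 2.634/√(39/2) = 0.5966.

d ≈ 0.597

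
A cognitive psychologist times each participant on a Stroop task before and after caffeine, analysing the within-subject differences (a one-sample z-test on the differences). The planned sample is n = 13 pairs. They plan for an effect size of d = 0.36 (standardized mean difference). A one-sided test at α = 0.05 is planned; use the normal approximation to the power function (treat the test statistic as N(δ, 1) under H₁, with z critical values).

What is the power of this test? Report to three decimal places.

Noncentrality parameter: δ = d·√n = 0.36 × √13 = 1.2980
One-sided α = 0.05 → critical value z_{0.05} = 1.645.
Power = Φ(δ − 1.645) = Φ(-0.347) = 0.3644.

Power ≈ 0.364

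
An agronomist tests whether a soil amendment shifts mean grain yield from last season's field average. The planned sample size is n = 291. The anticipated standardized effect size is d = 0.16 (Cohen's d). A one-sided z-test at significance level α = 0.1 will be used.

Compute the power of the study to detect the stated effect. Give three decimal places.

Power ≈ 0.926

Noncentrality parameter: δ = d·√n = 0.16 × √291 = 2.7294
One-sided α = 0.1 → critical value z_{0.1} = 1.282.
Power = P(Z > 1.282 − δ) = Φ(1.448) = 0.9262.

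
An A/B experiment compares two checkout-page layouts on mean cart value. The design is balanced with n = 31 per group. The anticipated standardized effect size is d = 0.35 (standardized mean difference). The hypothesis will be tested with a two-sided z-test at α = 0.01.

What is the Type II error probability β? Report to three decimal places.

β ≈ 0.884

Noncentrality parameter: δ = d·√(n/2) = 0.35 × √(31/2) = 1.3780
Two-sided α = 0.01 → critical value z_{0.005} = 2.576.
Power = Φ(δ − 2.576) + Φ(−δ − 2.576) = Φ(-1.198) + Φ(-3.954) = 0.1155 + 0.0000 = 0.1155.
Type II error: β = 1 − power = 1 − 0.1155 = 0.8845.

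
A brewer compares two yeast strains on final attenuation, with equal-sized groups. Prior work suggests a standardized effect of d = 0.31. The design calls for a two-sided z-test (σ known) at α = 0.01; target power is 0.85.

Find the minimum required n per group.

For power 0.85 need Φ(δ − z_{0.005}) = 0.85, so δ = z_{0.005} + z_{0.15} = 2.576 + 1.036 = 3.612.
(The Φ(−δ − z_{α/2}) term is vanishingly small for δ > 0 and is dropped in the standard sample-size formula.)
δ = d·√(n/2) ⇒ n = 2(δ/d)² = 2 × (3.612 / 0.31)² = 271.56.
Round up to the next whole unit.

n = 272 per group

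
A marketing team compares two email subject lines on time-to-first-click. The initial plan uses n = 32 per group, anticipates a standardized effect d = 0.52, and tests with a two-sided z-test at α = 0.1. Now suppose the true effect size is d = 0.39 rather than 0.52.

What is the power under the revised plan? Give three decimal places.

Power ≈ 0.467

With d = 0.39: δ = d·√(n/2) = 0.39 × √(32/2) = 1.5600. Critical value z_{0.05} = 1.645.
Revised power = Φ(δ − 1.645) + Φ(−δ − 1.645) = Φ(-0.085) + Φ(-3.205) = 0.4662 + 0.0007 = 0.4669.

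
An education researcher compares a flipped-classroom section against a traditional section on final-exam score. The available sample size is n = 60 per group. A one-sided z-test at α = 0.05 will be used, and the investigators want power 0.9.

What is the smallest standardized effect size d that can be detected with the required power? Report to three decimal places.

d ≈ 0.534

Required noncentrality: δ = z_{0.05} + z_{0.10} = 1.645 + 1.282 = 2.926.
δ = d·√(n/2) ⇒ d = δ/√(n/2) = 2.926/√(60/2) = 0.5343.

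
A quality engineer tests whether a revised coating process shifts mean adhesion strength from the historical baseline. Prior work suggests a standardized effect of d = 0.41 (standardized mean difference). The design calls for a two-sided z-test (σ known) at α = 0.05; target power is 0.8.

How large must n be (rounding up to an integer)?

For power 0.8 need Φ(δ − z_{0.025}) = 0.8, so δ = z_{0.025} + z_{0.20} = 1.960 + 0.842 = 2.802.
(For δ > 0 the lower-tail rejection region contributes negligibly to power, so the one-term inversion is standard.)
δ = d·√n ⇒ n = (δ/d)² = (2.802 / 0.41)² = 46.69.
Rounding up, n = 47.

n = 47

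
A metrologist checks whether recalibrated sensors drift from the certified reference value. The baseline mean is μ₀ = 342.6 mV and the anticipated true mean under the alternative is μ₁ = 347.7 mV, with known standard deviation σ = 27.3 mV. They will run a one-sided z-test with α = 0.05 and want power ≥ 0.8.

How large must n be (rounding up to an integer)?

n = 178

Standardized effect: d = |μ₁ − μ₀| / σ = |347.7 − 342.6| / 27.3 = 0.1868
For power 0.8 need Φ(δ − z_{0.05}) = 0.8, so δ = z_{0.05} + z_{0.20} = 1.645 + 0.842 = 2.486.
δ = d·√n ⇒ n = (δ/d)² = (2.486 / 0.1868)² = 177.15.
Rounding up, n = 178.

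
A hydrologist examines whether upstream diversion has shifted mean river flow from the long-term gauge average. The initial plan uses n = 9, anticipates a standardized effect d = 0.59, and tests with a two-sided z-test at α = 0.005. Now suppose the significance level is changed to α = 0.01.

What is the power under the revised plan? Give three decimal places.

δ = d·√n = 0.59 × √9 = 1.7700 (unchanged). New critical value: z_{0.005} = 2.576.
Revised power = Φ(δ − 2.576) + Φ(−δ − 2.576) = Φ(-0.806) + Φ(-4.346) = 0.2102 + 0.0000 = 0.2102.

Power ≈ 0.210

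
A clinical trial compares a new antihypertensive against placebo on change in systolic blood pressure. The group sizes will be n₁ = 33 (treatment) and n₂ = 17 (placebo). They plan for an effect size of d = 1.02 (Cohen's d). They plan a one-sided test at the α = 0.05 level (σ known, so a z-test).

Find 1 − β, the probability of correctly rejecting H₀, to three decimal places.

Noncentrality parameter: δ = d / √(1/n₁ + 1/n₂) = 1.02 / √(1/33 + 1/17) = 3.4166
One-sided α = 0.05 → critical value z_{0.05} = 1.645.
Power = Φ(δ − 1.645) = Φ(1.772) = 0.9618.

Power ≈ 0.962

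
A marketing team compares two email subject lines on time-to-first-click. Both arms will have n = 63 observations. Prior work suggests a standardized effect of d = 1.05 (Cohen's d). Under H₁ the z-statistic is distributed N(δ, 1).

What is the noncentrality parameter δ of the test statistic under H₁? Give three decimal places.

δ ≈ 5.893

The noncentrality parameter scales effect size by the design's sample-size factor: δ = d·√(n/2) = 1.05 × √(63/2) = 5.8931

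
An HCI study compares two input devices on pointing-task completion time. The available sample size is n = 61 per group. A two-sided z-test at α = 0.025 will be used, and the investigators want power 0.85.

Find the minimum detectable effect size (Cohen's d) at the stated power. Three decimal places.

d ≈ 0.594

Required noncentrality: δ = z_{0.0125} + z_{0.15} = 2.241 + 1.036 = 3.278.
(Lower-tail contribution to power is negligible for δ > 0.)
δ = d·√(n/2) ⇒ d = δ/√(n/2) = 3.278/√(61/2) = 0.5935.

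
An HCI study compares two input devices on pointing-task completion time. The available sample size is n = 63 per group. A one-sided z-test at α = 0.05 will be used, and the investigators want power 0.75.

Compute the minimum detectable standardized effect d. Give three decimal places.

d ≈ 0.413

Required noncentrality: δ = z_{0.05} + z_{0.25} = 1.645 + 0.674 = 2.319.
δ = d·√(n/2) ⇒ d = δ/√(n/2) = 2.319/√(63/2) = 0.4132.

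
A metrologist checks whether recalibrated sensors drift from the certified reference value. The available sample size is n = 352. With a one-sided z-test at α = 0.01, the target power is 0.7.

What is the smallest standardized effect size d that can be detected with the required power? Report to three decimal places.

d ≈ 0.152

Required noncentrality: δ = z_{0.01} + z_{0.30} = 2.326 + 0.524 = 2.851.
δ = d·√n ⇒ d = δ/√n = 2.851/√352 = 0.1519.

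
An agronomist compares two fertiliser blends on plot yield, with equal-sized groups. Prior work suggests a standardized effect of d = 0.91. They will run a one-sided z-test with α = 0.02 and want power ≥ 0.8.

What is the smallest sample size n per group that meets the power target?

For power 0.8 need Φ(δ − z_{0.02}) = 0.8, so δ = z_{0.02} + z_{0.20} = 2.054 + 0.842 = 2.895.
δ = d·√(n/2) ⇒ n = 2(δ/d)² = 2 × (2.895 / 0.91)² = 20.25.
Round up to the next whole unit.

n = 21 per group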